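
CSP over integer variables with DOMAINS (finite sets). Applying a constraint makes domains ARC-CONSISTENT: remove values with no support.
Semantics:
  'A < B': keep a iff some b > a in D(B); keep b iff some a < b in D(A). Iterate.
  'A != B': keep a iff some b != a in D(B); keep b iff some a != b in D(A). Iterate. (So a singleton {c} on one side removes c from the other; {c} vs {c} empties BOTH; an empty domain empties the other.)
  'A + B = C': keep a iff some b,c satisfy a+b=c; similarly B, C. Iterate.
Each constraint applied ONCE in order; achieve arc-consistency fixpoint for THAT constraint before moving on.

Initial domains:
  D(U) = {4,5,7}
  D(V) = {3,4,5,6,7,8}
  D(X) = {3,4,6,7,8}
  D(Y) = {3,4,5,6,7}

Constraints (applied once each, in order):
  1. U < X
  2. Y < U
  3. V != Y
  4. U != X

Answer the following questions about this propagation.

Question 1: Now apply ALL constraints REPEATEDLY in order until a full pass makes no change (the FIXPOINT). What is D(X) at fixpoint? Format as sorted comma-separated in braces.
pass 0 (initial): D(X)={3,4,6,7,8}
pass 1: X {3,4,6,7,8}->{6,7,8}; Y {3,4,5,6,7}->{3,4,5,6}
pass 2: no change
Fixpoint after 2 passes: D(X) = {6,7,8}

Answer: {6,7,8}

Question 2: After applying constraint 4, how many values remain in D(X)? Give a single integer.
Constraint 1 (U < X) on D(U)={4,5,7} D(X)={3,4,6,7,8}: X {3,4,6,7,8}->{6,7,8}
Constraint 2 (Y < U) on D(Y)={3,4,5,6,7} D(U)={4,5,7}: Y {3,4,5,6,7}->{3,4,5,6}
Constraint 3 (V != Y) on D(V)={3,4,5,6,7,8} D(Y)={3,4,5,6}: no change
Constraint 4 (U != X) on D(U)={4,5,7} D(X)={6,7,8}: no change
So after constraint 4: D(X)={6,7,8}, size = 3

Answer: 3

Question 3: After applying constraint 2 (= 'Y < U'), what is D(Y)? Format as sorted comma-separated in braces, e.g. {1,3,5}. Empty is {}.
Answer: {3,4,5,6}

Derivation:
Constraint 1 (U < X) on D(U)={4,5,7} D(X)={3,4,6,7,8}: X {3,4,6,7,8}->{6,7,8}
Constraint 2 (Y < U) on D(Y)={3,4,5,6,7} D(U)={4,5,7}: Y {3,4,5,6,7}->{3,4,5,6}
So after constraint 2: D(Y) = {3,4,5,6}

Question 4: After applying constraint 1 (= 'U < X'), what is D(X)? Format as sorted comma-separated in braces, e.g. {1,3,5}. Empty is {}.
Constraint 1 (U < X) on D(U)={4,5,7} D(X)={3,4,6,7,8}: X {3,4,6,7,8}->{6,7,8}
So after constraint 1: D(X) = {6,7,8}

Answer: {6,7,8}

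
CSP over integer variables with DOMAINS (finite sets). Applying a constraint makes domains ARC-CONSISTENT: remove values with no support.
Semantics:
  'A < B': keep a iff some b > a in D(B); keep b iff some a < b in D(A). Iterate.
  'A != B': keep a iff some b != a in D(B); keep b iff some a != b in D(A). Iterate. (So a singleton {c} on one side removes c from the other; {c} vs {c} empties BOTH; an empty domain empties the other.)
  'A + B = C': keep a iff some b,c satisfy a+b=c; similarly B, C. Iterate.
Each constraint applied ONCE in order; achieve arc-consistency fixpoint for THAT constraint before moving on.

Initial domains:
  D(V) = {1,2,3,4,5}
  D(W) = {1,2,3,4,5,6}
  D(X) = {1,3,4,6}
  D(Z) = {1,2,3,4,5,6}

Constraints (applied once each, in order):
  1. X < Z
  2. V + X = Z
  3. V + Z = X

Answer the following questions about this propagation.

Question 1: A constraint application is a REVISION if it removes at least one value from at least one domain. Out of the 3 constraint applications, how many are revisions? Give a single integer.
Constraint 1 (X < Z) on D(X)={1,3,4,6} D(Z)={1,2,3,4,5,6}: X {1,3,4,6}->{1,3,4}; Z {1,2,3,4,5,6}->{2,3,4,5,6} => REVISION
Constraint 2 (V + X = Z) on D(V)={1,2,3,4,5} D(X)={1,3,4} D(Z)={2,3,4,5,6}: no change => not a revision
Constraint 3 (V + Z = X) on D(V)={1,2,3,4,5} D(Z)={2,3,4,5,6} D(X)={1,3,4}: V {1,2,3,4,5}->{1,2}; Z {2,3,4,5,6}->{2,3}; X {1,3,4}->{3,4} => REVISION
Total revisions = 2

Answer: 2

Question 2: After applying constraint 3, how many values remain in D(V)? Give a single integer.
Constraint 1 (X < Z) on D(X)={1,3,4,6} D(Z)={1,2,3,4,5,6}: X {1,3,4,6}->{1,3,4}; Z {1,2,3,4,5,6}->{2,3,4,5,6}
Constraint 2 (V + X = Z) on D(V)={1,2,3,4,5} D(X)={1,3,4} D(Z)={2,3,4,5,6}: no change
Constraint 3 (V + Z = X) on D(V)={1,2,3,4,5} D(Z)={2,3,4,5,6} D(X)={1,3,4}: V {1,2,3,4,5}->{1,2}; Z {2,3,4,5,6}->{2,3}; X {1,3,4}->{3,4}
So after constraint 3: D(V)={1,2}, size = 2

Answer: 2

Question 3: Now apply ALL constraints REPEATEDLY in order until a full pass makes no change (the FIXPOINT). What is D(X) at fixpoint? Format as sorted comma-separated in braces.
pass 0 (initial): D(X)={1,3,4,6}
pass 1: V {1,2,3,4,5}->{1,2}; X {1,3,4,6}->{3,4}; Z {1,2,3,4,5,6}->{2,3}
pass 2: V {1,2}->{}; X {3,4}->{}; Z {2,3}->{}
pass 3: no change
Fixpoint after 3 passes: D(X) = {}

Answer: {}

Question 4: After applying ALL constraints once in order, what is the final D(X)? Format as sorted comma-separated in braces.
Answer: {3,4}

Derivation:
Constraint 1 (X < Z) on D(X)={1,3,4,6} D(Z)={1,2,3,4,5,6}: X {1,3,4,6}->{1,3,4}; Z {1,2,3,4,5,6}->{2,3,4,5,6}
Constraint 2 (V + X = Z) on D(V)={1,2,3,4,5} D(X)={1,3,4} D(Z)={2,3,4,5,6}: no change
Constraint 3 (V + Z = X) on D(V)={1,2,3,4,5} D(Z)={2,3,4,5,6} D(X)={1,3,4}: V {1,2,3,4,5}->{1,2}; Z {2,3,4,5,6}->{2,3}; X {1,3,4}->{3,4}
So after all 3 constraints: D(X) = {3,4}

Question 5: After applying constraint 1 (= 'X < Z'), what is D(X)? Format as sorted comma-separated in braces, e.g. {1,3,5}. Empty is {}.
Answer: {1,3,4}

Derivation:
Constraint 1 (X < Z) on D(X)={1,3,4,6} D(Z)={1,2,3,4,5,6}: X {1,3,4,6}->{1,3,4}; Z {1,2,3,4,5,6}->{2,3,4,5,6}
So after constraint 1: D(X) = {1,3,4}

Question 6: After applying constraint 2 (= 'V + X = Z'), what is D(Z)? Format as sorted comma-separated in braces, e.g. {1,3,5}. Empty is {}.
Answer: {2,3,4,5,6}

Derivation:
Constraint 1 (X < Z) on D(X)={1,3,4,6} D(Z)={1,2,3,4,5,6}: X {1,3,4,6}->{1,3,4}; Z {1,2,3,4,5,6}->{2,3,4,5,6}
Constraint 2 (V + X = Z) on D(V)={1,2,3,4,5} D(X)={1,3,4} D(Z)={2,3,4,5,6}: no change
So after constraint 2: D(Z) = {2,3,4,5,6}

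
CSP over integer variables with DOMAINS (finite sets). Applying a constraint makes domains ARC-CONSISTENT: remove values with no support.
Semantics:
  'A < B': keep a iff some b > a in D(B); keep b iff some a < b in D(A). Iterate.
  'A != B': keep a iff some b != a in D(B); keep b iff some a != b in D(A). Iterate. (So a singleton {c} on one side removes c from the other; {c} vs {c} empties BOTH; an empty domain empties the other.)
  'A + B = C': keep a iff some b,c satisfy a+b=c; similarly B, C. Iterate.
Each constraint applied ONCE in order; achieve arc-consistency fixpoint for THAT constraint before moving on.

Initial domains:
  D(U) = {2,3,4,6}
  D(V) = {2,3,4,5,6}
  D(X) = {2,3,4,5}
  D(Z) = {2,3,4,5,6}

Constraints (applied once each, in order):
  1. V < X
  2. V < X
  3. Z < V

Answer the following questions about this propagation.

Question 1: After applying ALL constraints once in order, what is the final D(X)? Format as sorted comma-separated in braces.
Constraint 1 (V < X) on D(V)={2,3,4,5,6} D(X)={2,3,4,5}: V {2,3,4,5,6}->{2,3,4}; X {2,3,4,5}->{3,4,5}
Constraint 2 (V < X) on D(V)={2,3,4} D(X)={3,4,5}: no change
Constraint 3 (Z < V) on D(Z)={2,3,4,5,6} D(V)={2,3,4}: Z {2,3,4,5,6}->{2,3}; V {2,3,4}->{3,4}
So after all 3 constraints: D(X) = {3,4,5}

Answer: {3,4,5}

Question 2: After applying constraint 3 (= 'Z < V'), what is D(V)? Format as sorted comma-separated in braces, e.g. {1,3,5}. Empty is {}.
Constraint 1 (V < X) on D(V)={2,3,4,5,6} D(X)={2,3,4,5}: V {2,3,4,5,6}->{2,3,4}; X {2,3,4,5}->{3,4,5}
Constraint 2 (V < X) on D(V)={2,3,4} D(X)={3,4,5}: no change
Constraint 3 (Z < V) on D(Z)={2,3,4,5,6} D(V)={2,3,4}: Z {2,3,4,5,6}->{2,3}; V {2,3,4}->{3,4}
So after constraint 3: D(V) = {3,4}

Answer: {3,4}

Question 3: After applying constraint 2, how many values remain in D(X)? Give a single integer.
Answer: 3

Derivation:
Constraint 1 (V < X) on D(V)={2,3,4,5,6} D(X)={2,3,4,5}: V {2,3,4,5,6}->{2,3,4}; X {2,3,4,5}->{3,4,5}
Constraint 2 (V < X) on D(V)={2,3,4} D(X)={3,4,5}: no change
So after constraint 2: D(X)={3,4,5}, size = 3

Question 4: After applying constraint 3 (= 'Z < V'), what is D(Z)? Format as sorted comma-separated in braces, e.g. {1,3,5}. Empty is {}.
Answer: {2,3}

Derivation:
Constraint 1 (V < X) on D(V)={2,3,4,5,6} D(X)={2,3,4,5}: V {2,3,4,5,6}->{2,3,4}; X {2,3,4,5}->{3,4,5}
Constraint 2 (V < X) on D(V)={2,3,4} D(X)={3,4,5}: no change
Constraint 3 (Z < V) on D(Z)={2,3,4,5,6} D(V)={2,3,4}: Z {2,3,4,5,6}->{2,3}; V {2,3,4}->{3,4}
So after constraint 3: D(Z) = {2,3}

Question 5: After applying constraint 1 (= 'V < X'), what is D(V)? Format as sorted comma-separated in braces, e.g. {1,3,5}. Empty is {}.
Constraint 1 (V < X) on D(V)={2,3,4,5,6} D(X)={2,3,4,5}: V {2,3,4,5,6}->{2,3,4}; X {2,3,4,5}->{3,4,5}
So after constraint 1: D(V) = {2,3,4}

Answer: {2,3,4}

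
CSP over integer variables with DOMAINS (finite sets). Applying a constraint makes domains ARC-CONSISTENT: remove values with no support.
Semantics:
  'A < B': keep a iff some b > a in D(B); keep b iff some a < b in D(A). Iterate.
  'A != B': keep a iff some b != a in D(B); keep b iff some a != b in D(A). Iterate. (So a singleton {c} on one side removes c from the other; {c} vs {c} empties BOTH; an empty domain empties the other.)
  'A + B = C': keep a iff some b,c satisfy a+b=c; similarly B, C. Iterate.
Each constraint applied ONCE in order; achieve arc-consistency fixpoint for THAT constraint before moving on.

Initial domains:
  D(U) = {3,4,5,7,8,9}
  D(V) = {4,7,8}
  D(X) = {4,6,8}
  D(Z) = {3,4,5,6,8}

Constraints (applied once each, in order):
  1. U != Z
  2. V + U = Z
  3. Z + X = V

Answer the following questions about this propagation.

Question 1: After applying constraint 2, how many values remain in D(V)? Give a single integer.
Constraint 1 (U != Z) on D(U)={3,4,5,7,8,9} D(Z)={3,4,5,6,8}: no change
Constraint 2 (V + U = Z) on D(V)={4,7,8} D(U)={3,4,5,7,8,9} D(Z)={3,4,5,6,8}: V {4,7,8}->{4}; U {3,4,5,7,8,9}->{4}; Z {3,4,5,6,8}->{8}
So after constraint 2: D(V)={4}, size = 1

Answer: 1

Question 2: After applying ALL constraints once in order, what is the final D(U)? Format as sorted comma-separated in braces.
Answer: {4}

Derivation:
Constraint 1 (U != Z) on D(U)={3,4,5,7,8,9} D(Z)={3,4,5,6,8}: no change
Constraint 2 (V + U = Z) on D(V)={4,7,8} D(U)={3,4,5,7,8,9} D(Z)={3,4,5,6,8}: V {4,7,8}->{4}; U {3,4,5,7,8,9}->{4}; Z {3,4,5,6,8}->{8}
Constraint 3 (Z + X = V) on D(Z)={8} D(X)={4,6,8} D(V)={4}: Z {8}->{}; X {4,6,8}->{}; V {4}->{}
So after all 3 constraints: D(U) = {4}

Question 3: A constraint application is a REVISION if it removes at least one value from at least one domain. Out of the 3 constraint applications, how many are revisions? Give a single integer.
Constraint 1 (U != Z) on D(U)={3,4,5,7,8,9} D(Z)={3,4,5,6,8}: no change => not a revision
Constraint 2 (V + U = Z) on D(V)={4,7,8} D(U)={3,4,5,7,8,9} D(Z)={3,4,5,6,8}: V {4,7,8}->{4}; U {3,4,5,7,8,9}->{4}; Z {3,4,5,6,8}->{8} => REVISION
Constraint 3 (Z + X = V) on D(Z)={8} D(X)={4,6,8} D(V)={4}: Z {8}->{}; X {4,6,8}->{}; V {4}->{} => REVISION
Total revisions = 2

Answer: 2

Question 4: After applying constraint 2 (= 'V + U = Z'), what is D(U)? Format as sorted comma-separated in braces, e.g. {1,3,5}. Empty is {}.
Constraint 1 (U != Z) on D(U)={3,4,5,7,8,9} D(Z)={3,4,5,6,8}: no change
Constraint 2 (V + U = Z) on D(V)={4,7,8} D(U)={3,4,5,7,8,9} D(Z)={3,4,5,6,8}: V {4,7,8}->{4}; U {3,4,5,7,8,9}->{4}; Z {3,4,5,6,8}->{8}
So after constraint 2: D(U) = {4}

Answer: {4}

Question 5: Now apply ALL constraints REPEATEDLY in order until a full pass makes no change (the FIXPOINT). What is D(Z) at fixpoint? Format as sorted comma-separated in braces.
Answer: {}

Derivation:
pass 0 (initial): D(Z)={3,4,5,6,8}
pass 1: U {3,4,5,7,8,9}->{4}; V {4,7,8}->{}; X {4,6,8}->{}; Z {3,4,5,6,8}->{}
pass 2: U {4}->{}
pass 3: no change
Fixpoint after 3 passes: D(Z) = {}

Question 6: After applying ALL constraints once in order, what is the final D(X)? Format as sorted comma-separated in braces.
Answer: {}

Derivation:
Constraint 1 (U != Z) on D(U)={3,4,5,7,8,9} D(Z)={3,4,5,6,8}: no change
Constraint 2 (V + U = Z) on D(V)={4,7,8} D(U)={3,4,5,7,8,9} D(Z)={3,4,5,6,8}: V {4,7,8}->{4}; U {3,4,5,7,8,9}->{4}; Z {3,4,5,6,8}->{8}
Constraint 3 (Z + X = V) on D(Z)={8} D(X)={4,6,8} D(V)={4}: Z {8}->{}; X {4,6,8}->{}; V {4}->{}
So after all 3 constraints: D(X) = {}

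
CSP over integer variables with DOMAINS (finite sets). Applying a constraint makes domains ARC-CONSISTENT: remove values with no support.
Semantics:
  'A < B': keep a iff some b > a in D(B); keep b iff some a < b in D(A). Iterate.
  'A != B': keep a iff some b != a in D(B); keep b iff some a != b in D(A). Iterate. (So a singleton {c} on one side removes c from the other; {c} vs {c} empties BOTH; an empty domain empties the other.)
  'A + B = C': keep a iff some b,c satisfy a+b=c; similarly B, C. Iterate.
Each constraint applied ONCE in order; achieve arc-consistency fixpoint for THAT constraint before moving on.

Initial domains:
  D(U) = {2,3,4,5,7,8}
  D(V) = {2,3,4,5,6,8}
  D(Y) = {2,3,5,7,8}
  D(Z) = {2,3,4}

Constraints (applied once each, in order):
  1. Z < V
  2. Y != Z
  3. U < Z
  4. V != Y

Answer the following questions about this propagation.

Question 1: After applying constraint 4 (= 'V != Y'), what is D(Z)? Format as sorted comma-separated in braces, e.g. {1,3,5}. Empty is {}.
Constraint 1 (Z < V) on D(Z)={2,3,4} D(V)={2,3,4,5,6,8}: V {2,3,4,5,6,8}->{3,4,5,6,8}
Constraint 2 (Y != Z) on D(Y)={2,3,5,7,8} D(Z)={2,3,4}: no change
Constraint 3 (U < Z) on D(U)={2,3,4,5,7,8} D(Z)={2,3,4}: U {2,3,4,5,7,8}->{2,3}; Z {2,3,4}->{3,4}
Constraint 4 (V != Y) on D(V)={3,4,5,6,8} D(Y)={2,3,5,7,8}: no change
So after constraint 4: D(Z) = {3,4}

Answer: {3,4}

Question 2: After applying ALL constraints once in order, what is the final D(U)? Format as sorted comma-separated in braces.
Answer: {2,3}

Derivation:
Constraint 1 (Z < V) on D(Z)={2,3,4} D(V)={2,3,4,5,6,8}: V {2,3,4,5,6,8}->{3,4,5,6,8}
Constraint 2 (Y != Z) on D(Y)={2,3,5,7,8} D(Z)={2,3,4}: no change
Constraint 3 (U < Z) on D(U)={2,3,4,5,7,8} D(Z)={2,3,4}: U {2,3,4,5,7,8}->{2,3}; Z {2,3,4}->{3,4}
Constraint 4 (V != Y) on D(V)={3,4,5,6,8} D(Y)={2,3,5,7,8}: no change
So after all 4 constraints: D(U) = {2,3}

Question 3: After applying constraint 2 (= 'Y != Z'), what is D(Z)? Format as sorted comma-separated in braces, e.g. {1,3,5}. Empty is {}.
Constraint 1 (Z < V) on D(Z)={2,3,4} D(V)={2,3,4,5,6,8}: V {2,3,4,5,6,8}->{3,4,5,6,8}
Constraint 2 (Y != Z) on D(Y)={2,3,5,7,8} D(Z)={2,3,4}: no change
So after constraint 2: D(Z) = {2,3,4}

Answer: {2,3,4}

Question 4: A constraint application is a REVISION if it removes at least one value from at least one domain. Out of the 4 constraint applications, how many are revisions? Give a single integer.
Answer: 2

Derivation:
Constraint 1 (Z < V) on D(Z)={2,3,4} D(V)={2,3,4,5,6,8}: V {2,3,4,5,6,8}->{3,4,5,6,8} => REVISION
Constraint 2 (Y != Z) on D(Y)={2,3,5,7,8} D(Z)={2,3,4}: no change => not a revision
Constraint 3 (U < Z) on D(U)={2,3,4,5,7,8} D(Z)={2,3,4}: U {2,3,4,5,7,8}->{2,3}; Z {2,3,4}->{3,4} => REVISION
Constraint 4 (V != Y) on D(V)={3,4,5,6,8} D(Y)={2,3,5,7,8}: no change => not a revision
Total revisions = 2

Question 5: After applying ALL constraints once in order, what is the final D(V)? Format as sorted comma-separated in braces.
Answer: {3,4,5,6,8}

Derivation:
Constraint 1 (Z < V) on D(Z)={2,3,4} D(V)={2,3,4,5,6,8}: V {2,3,4,5,6,8}->{3,4,5,6,8}
Constraint 2 (Y != Z) on D(Y)={2,3,5,7,8} D(Z)={2,3,4}: no change
Constraint 3 (U < Z) on D(U)={2,3,4,5,7,8} D(Z)={2,3,4}: U {2,3,4,5,7,8}->{2,3}; Z {2,3,4}->{3,4}
Constraint 4 (V != Y) on D(V)={3,4,5,6,8} D(Y)={2,3,5,7,8}: no change
So after all 4 constraints: D(V) = {3,4,5,6,8}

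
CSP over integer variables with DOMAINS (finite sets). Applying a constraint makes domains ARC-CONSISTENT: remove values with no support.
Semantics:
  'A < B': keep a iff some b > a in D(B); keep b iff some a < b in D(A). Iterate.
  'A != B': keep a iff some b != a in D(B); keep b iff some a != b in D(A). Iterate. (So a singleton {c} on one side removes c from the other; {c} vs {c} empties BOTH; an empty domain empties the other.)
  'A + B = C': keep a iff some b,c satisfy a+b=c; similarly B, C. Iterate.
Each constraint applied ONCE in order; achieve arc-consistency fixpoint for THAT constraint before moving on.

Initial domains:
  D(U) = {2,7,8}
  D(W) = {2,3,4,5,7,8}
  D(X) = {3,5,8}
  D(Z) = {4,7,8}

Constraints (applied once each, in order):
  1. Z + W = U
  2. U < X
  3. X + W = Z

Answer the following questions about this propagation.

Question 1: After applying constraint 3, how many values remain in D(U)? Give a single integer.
Constraint 1 (Z + W = U) on D(Z)={4,7,8} D(W)={2,3,4,5,7,8} D(U)={2,7,8}: Z {4,7,8}->{4}; W {2,3,4,5,7,8}->{3,4}; U {2,7,8}->{7,8}
Constraint 2 (U < X) on D(U)={7,8} D(X)={3,5,8}: U {7,8}->{7}; X {3,5,8}->{8}
Constraint 3 (X + W = Z) on D(X)={8} D(W)={3,4} D(Z)={4}: X {8}->{}; W {3,4}->{}; Z {4}->{}
So after constraint 3: D(U)={7}, size = 1

Answer: 1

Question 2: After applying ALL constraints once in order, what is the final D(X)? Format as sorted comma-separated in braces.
Answer: {}

Derivation:
Constraint 1 (Z + W = U) on D(Z)={4,7,8} D(W)={2,3,4,5,7,8} D(U)={2,7,8}: Z {4,7,8}->{4}; W {2,3,4,5,7,8}->{3,4}; U {2,7,8}->{7,8}
Constraint 2 (U < X) on D(U)={7,8} D(X)={3,5,8}: U {7,8}->{7}; X {3,5,8}->{8}
Constraint 3 (X + W = Z) on D(X)={8} D(W)={3,4} D(Z)={4}: X {8}->{}; W {3,4}->{}; Z {4}->{}
So after all 3 constraints: D(X) = {}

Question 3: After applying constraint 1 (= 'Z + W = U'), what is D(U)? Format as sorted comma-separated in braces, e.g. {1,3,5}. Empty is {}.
Constraint 1 (Z + W = U) on D(Z)={4,7,8} D(W)={2,3,4,5,7,8} D(U)={2,7,8}: Z {4,7,8}->{4}; W {2,3,4,5,7,8}->{3,4}; U {2,7,8}->{7,8}
So after constraint 1: D(U) = {7,8}

Answer: {7,8}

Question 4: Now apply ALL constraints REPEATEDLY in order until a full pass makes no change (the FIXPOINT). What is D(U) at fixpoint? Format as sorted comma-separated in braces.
Answer: {}

Derivation:
pass 0 (initial): D(U)={2,7,8}
pass 1: U {2,7,8}->{7}; W {2,3,4,5,7,8}->{}; X {3,5,8}->{}; Z {4,7,8}->{}
pass 2: U {7}->{}
pass 3: no change
Fixpoint after 3 passes: D(U) = {}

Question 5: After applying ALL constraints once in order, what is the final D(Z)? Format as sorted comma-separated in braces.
Answer: {}

Derivation:
Constraint 1 (Z + W = U) on D(Z)={4,7,8} D(W)={2,3,4,5,7,8} D(U)={2,7,8}: Z {4,7,8}->{4}; W {2,3,4,5,7,8}->{3,4}; U {2,7,8}->{7,8}
Constraint 2 (U < X) on D(U)={7,8} D(X)={3,5,8}: U {7,8}->{7}; X {3,5,8}->{8}
Constraint 3 (X + W = Z) on D(X)={8} D(W)={3,4} D(Z)={4}: X {8}->{}; W {3,4}->{}; Z {4}->{}
So after all 3 constraints: D(Z) = {}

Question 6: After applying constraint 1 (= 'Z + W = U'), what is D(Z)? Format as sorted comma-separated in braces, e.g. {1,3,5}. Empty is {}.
Constraint 1 (Z + W = U) on D(Z)={4,7,8} D(W)={2,3,4,5,7,8} D(U)={2,7,8}: Z {4,7,8}->{4}; W {2,3,4,5,7,8}->{3,4}; U {2,7,8}->{7,8}
So after constraint 1: D(Z) = {4}

Answer: {4}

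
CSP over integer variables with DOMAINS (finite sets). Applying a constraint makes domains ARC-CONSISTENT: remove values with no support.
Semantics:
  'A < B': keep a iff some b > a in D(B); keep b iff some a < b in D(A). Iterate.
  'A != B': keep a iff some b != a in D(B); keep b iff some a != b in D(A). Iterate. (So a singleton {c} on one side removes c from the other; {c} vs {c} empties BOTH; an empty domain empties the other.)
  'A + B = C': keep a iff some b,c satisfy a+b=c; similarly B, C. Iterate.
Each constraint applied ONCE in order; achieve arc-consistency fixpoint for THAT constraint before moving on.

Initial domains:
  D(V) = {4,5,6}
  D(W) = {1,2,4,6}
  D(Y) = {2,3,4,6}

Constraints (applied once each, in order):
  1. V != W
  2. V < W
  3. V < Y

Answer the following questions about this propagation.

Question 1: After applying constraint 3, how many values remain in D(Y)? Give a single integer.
Constraint 1 (V != W) on D(V)={4,5,6} D(W)={1,2,4,6}: no change
Constraint 2 (V < W) on D(V)={4,5,6} D(W)={1,2,4,6}: V {4,5,6}->{4,5}; W {1,2,4,6}->{6}
Constraint 3 (V < Y) on D(V)={4,5} D(Y)={2,3,4,6}: Y {2,3,4,6}->{6}
So after constraint 3: D(Y)={6}, size = 1

Answer: 1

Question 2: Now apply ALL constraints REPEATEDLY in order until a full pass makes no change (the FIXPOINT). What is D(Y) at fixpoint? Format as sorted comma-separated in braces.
Answer: {6}

Derivation:
pass 0 (initial): D(Y)={2,3,4,6}
pass 1: V {4,5,6}->{4,5}; W {1,2,4,6}->{6}; Y {2,3,4,6}->{6}
pass 2: no change
Fixpoint after 2 passes: D(Y) = {6}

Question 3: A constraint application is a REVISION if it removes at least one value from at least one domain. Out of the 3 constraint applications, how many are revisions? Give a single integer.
Answer: 2

Derivation:
Constraint 1 (V != W) on D(V)={4,5,6} D(W)={1,2,4,6}: no change => not a revision
Constraint 2 (V < W) on D(V)={4,5,6} D(W)={1,2,4,6}: V {4,5,6}->{4,5}; W {1,2,4,6}->{6} => REVISION
Constraint 3 (V < Y) on D(V)={4,5} D(Y)={2,3,4,6}: Y {2,3,4,6}->{6} => REVISION
Total revisions = 2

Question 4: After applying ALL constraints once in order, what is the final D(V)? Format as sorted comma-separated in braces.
Answer: {4,5}

Derivation:
Constraint 1 (V != W) on D(V)={4,5,6} D(W)={1,2,4,6}: no change
Constraint 2 (V < W) on D(V)={4,5,6} D(W)={1,2,4,6}: V {4,5,6}->{4,5}; W {1,2,4,6}->{6}
Constraint 3 (V < Y) on D(V)={4,5} D(Y)={2,3,4,6}: Y {2,3,4,6}->{6}
So after all 3 constraints: D(V) = {4,5}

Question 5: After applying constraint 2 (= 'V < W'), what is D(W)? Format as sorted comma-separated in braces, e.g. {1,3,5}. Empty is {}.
Answer: {6}

Derivation:
Constraint 1 (V != W) on D(V)={4,5,6} D(W)={1,2,4,6}: no change
Constraint 2 (V < W) on D(V)={4,5,6} D(W)={1,2,4,6}: V {4,5,6}->{4,5}; W {1,2,4,6}->{6}
So after constraint 2: D(W) = {6}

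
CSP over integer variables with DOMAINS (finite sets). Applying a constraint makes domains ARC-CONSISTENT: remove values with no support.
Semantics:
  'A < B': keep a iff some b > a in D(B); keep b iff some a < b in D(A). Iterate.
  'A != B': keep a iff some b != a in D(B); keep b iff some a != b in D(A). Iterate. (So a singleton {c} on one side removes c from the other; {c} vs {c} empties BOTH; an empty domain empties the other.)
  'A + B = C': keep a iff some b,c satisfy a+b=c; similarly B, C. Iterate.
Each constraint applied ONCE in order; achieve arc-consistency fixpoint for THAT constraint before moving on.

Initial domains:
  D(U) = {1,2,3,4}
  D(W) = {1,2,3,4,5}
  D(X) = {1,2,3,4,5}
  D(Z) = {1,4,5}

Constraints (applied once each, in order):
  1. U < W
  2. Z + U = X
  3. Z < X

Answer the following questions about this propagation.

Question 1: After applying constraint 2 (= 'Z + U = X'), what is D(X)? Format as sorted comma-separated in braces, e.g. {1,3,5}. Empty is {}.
Constraint 1 (U < W) on D(U)={1,2,3,4} D(W)={1,2,3,4,5}: W {1,2,3,4,5}->{2,3,4,5}
Constraint 2 (Z + U = X) on D(Z)={1,4,5} D(U)={1,2,3,4} D(X)={1,2,3,4,5}: Z {1,4,5}->{1,4}; X {1,2,3,4,5}->{2,3,4,5}
So after constraint 2: D(X) = {2,3,4,5}

Answer: {2,3,4,5}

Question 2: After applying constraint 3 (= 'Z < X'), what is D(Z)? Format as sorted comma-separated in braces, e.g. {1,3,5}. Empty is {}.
Constraint 1 (U < W) on D(U)={1,2,3,4} D(W)={1,2,3,4,5}: W {1,2,3,4,5}->{2,3,4,5}
Constraint 2 (Z + U = X) on D(Z)={1,4,5} D(U)={1,2,3,4} D(X)={1,2,3,4,5}: Z {1,4,5}->{1,4}; X {1,2,3,4,5}->{2,3,4,5}
Constraint 3 (Z < X) on D(Z)={1,4} D(X)={2,3,4,5}: no change
So after constraint 3: D(Z) = {1,4}

Answer: {1,4}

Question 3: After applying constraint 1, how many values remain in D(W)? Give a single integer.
Constraint 1 (U < W) on D(U)={1,2,3,4} D(W)={1,2,3,4,5}: W {1,2,3,4,5}->{2,3,4,5}
So after constraint 1: D(W)={2,3,4,5}, size = 4

Answer: 4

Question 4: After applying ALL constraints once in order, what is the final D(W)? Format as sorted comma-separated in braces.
Answer: {2,3,4,5}

Derivation:
Constraint 1 (U < W) on D(U)={1,2,3,4} D(W)={1,2,3,4,5}: W {1,2,3,4,5}->{2,3,4,5}
Constraint 2 (Z + U = X) on D(Z)={1,4,5} D(U)={1,2,3,4} D(X)={1,2,3,4,5}: Z {1,4,5}->{1,4}; X {1,2,3,4,5}->{2,3,4,5}
Constraint 3 (Z < X) on D(Z)={1,4} D(X)={2,3,4,5}: no change
So after all 3 constraints: D(W) = {2,3,4,5}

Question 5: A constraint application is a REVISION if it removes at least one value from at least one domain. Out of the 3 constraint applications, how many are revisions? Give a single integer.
Answer: 2

Derivation:
Constraint 1 (U < W) on D(U)={1,2,3,4} D(W)={1,2,3,4,5}: W {1,2,3,4,5}->{2,3,4,5} => REVISION
Constraint 2 (Z + U = X) on D(Z)={1,4,5} D(U)={1,2,3,4} D(X)={1,2,3,4,5}: Z {1,4,5}->{1,4}; X {1,2,3,4,5}->{2,3,4,5} => REVISION
Constraint 3 (Z < X) on D(Z)={1,4} D(X)={2,3,4,5}: no change => not a revision
Total revisions = 2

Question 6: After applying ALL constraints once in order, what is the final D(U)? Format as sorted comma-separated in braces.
Constraint 1 (U < W) on D(U)={1,2,3,4} D(W)={1,2,3,4,5}: W {1,2,3,4,5}->{2,3,4,5}
Constraint 2 (Z + U = X) on D(Z)={1,4,5} D(U)={1,2,3,4} D(X)={1,2,3,4,5}: Z {1,4,5}->{1,4}; X {1,2,3,4,5}->{2,3,4,5}
Constraint 3 (Z < X) on D(Z)={1,4} D(X)={2,3,4,5}: no change
So after all 3 constraints: D(U) = {1,2,3,4}

Answer: {1,2,3,4}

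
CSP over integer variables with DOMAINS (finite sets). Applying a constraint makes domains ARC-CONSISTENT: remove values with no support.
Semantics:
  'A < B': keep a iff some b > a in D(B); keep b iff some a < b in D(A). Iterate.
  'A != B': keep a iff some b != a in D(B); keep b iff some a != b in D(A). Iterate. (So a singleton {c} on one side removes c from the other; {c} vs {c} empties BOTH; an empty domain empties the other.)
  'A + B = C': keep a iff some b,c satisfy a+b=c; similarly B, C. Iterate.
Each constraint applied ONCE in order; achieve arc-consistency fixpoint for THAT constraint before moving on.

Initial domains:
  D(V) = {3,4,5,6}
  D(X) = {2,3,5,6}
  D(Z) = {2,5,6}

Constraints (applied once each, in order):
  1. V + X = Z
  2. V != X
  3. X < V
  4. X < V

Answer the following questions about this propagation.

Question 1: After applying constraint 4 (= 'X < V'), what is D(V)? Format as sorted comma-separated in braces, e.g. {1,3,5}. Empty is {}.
Answer: {3,4}

Derivation:
Constraint 1 (V + X = Z) on D(V)={3,4,5,6} D(X)={2,3,5,6} D(Z)={2,5,6}: V {3,4,5,6}->{3,4}; X {2,3,5,6}->{2,3}; Z {2,5,6}->{5,6}
Constraint 2 (V != X) on D(V)={3,4} D(X)={2,3}: no change
Constraint 3 (X < V) on D(X)={2,3} D(V)={3,4}: no change
Constraint 4 (X < V) on D(X)={2,3} D(V)={3,4}: no change
So after constraint 4: D(V) = {3,4}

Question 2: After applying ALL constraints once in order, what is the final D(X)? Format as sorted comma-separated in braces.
Constraint 1 (V + X = Z) on D(V)={3,4,5,6} D(X)={2,3,5,6} D(Z)={2,5,6}: V {3,4,5,6}->{3,4}; X {2,3,5,6}->{2,3}; Z {2,5,6}->{5,6}
Constraint 2 (V != X) on D(V)={3,4} D(X)={2,3}: no change
Constraint 3 (X < V) on D(X)={2,3} D(V)={3,4}: no change
Constraint 4 (X < V) on D(X)={2,3} D(V)={3,4}: no change
So after all 4 constraints: D(X) = {2,3}

Answer: {2,3}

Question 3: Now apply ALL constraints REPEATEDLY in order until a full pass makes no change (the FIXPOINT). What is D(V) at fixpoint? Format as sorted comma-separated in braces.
pass 0 (initial): D(V)={3,4,5,6}
pass 1: V {3,4,5,6}->{3,4}; X {2,3,5,6}->{2,3}; Z {2,5,6}->{5,6}
pass 2: no change
Fixpoint after 2 passes: D(V) = {3,4}

Answer: {3,4}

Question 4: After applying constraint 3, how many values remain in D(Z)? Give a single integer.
Constraint 1 (V + X = Z) on D(V)={3,4,5,6} D(X)={2,3,5,6} D(Z)={2,5,6}: V {3,4,5,6}->{3,4}; X {2,3,5,6}->{2,3}; Z {2,5,6}->{5,6}
Constraint 2 (V != X) on D(V)={3,4} D(X)={2,3}: no change
Constraint 3 (X < V) on D(X)={2,3} D(V)={3,4}: no change
So after constraint 3: D(Z)={5,6}, size = 2

Answer: 2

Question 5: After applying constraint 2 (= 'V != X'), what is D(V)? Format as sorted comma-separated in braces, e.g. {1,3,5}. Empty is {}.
Answer: {3,4}

Derivation:
Constraint 1 (V + X = Z) on D(V)={3,4,5,6} D(X)={2,3,5,6} D(Z)={2,5,6}: V {3,4,5,6}->{3,4}; X {2,3,5,6}->{2,3}; Z {2,5,6}->{5,6}
Constraint 2 (V != X) on D(V)={3,4} D(X)={2,3}: no change
So after constraint 2: D(V) = {3,4}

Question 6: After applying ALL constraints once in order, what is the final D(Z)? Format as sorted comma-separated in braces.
Answer: {5,6}

Derivation:
Constraint 1 (V + X = Z) on D(V)={3,4,5,6} D(X)={2,3,5,6} D(Z)={2,5,6}: V {3,4,5,6}->{3,4}; X {2,3,5,6}->{2,3}; Z {2,5,6}->{5,6}
Constraint 2 (V != X) on D(V)={3,4} D(X)={2,3}: no change
Constraint 3 (X < V) on D(X)={2,3} D(V)={3,4}: no change
Constraint 4 (X < V) on D(X)={2,3} D(V)={3,4}: no change
So after all 4 constraints: D(Z) = {5,6}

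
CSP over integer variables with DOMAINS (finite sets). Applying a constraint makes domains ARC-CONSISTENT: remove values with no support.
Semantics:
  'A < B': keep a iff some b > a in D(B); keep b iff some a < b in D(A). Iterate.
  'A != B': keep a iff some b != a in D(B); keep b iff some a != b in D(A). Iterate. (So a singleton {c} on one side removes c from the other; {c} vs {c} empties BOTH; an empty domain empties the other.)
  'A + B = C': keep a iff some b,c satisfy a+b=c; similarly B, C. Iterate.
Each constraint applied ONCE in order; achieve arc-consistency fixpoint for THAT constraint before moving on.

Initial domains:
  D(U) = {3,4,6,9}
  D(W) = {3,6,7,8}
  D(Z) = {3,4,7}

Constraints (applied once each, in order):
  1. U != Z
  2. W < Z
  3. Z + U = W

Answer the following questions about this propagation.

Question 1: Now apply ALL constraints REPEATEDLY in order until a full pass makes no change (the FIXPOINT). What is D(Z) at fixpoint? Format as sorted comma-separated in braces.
Answer: {}

Derivation:
pass 0 (initial): D(Z)={3,4,7}
pass 1: U {3,4,6,9}->{}; W {3,6,7,8}->{}; Z {3,4,7}->{}
pass 2: no change
Fixpoint after 2 passes: D(Z) = {}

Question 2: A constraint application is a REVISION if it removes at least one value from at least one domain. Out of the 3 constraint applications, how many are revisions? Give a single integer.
Constraint 1 (U != Z) on D(U)={3,4,6,9} D(Z)={3,4,7}: no change => not a revision
Constraint 2 (W < Z) on D(W)={3,6,7,8} D(Z)={3,4,7}: W {3,6,7,8}->{3,6}; Z {3,4,7}->{4,7} => REVISION
Constraint 3 (Z + U = W) on D(Z)={4,7} D(U)={3,4,6,9} D(W)={3,6}: Z {4,7}->{}; U {3,4,6,9}->{}; W {3,6}->{} => REVISION
Total revisions = 2

Answer: 2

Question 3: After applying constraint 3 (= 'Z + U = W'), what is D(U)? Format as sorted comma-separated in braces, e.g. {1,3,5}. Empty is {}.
Constraint 1 (U != Z) on D(U)={3,4,6,9} D(Z)={3,4,7}: no change
Constraint 2 (W < Z) on D(W)={3,6,7,8} D(Z)={3,4,7}: W {3,6,7,8}->{3,6}; Z {3,4,7}->{4,7}
Constraint 3 (Z + U = W) on D(Z)={4,7} D(U)={3,4,6,9} D(W)={3,6}: Z {4,7}->{}; U {3,4,6,9}->{}; W {3,6}->{}
So after constraint 3: D(U) = {}

Answer: {}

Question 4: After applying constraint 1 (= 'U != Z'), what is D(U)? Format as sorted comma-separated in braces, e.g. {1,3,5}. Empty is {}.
Answer: {3,4,6,9}

Derivation:
Constraint 1 (U != Z) on D(U)={3,4,6,9} D(Z)={3,4,7}: no change
So after constraint 1: D(U) = {3,4,6,9}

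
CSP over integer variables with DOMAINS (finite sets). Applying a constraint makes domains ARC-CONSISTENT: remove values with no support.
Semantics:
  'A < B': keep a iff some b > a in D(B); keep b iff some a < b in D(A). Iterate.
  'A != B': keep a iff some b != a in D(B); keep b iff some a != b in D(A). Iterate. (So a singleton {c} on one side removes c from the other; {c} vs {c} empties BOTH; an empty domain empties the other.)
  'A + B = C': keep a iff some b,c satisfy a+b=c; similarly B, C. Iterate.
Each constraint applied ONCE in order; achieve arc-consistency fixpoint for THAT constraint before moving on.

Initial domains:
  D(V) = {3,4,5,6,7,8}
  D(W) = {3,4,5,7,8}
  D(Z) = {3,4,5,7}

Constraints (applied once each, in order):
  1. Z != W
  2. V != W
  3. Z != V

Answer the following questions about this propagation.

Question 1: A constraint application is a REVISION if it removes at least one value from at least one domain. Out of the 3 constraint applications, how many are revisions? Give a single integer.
Answer: 0

Derivation:
Constraint 1 (Z != W) on D(Z)={3,4,5,7} D(W)={3,4,5,7,8}: no change => not a revision
Constraint 2 (V != W) on D(V)={3,4,5,6,7,8} D(W)={3,4,5,7,8}: no change => not a revision
Constraint 3 (Z != V) on D(Z)={3,4,5,7} D(V)={3,4,5,6,7,8}: no change => not a revision
Total revisions = 0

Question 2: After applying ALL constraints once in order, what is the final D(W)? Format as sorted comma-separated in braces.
Constraint 1 (Z != W) on D(Z)={3,4,5,7} D(W)={3,4,5,7,8}: no change
Constraint 2 (V != W) on D(V)={3,4,5,6,7,8} D(W)={3,4,5,7,8}: no change
Constraint 3 (Z != V) on D(Z)={3,4,5,7} D(V)={3,4,5,6,7,8}: no change
So after all 3 constraints: D(W) = {3,4,5,7,8}

Answer: {3,4,5,7,8}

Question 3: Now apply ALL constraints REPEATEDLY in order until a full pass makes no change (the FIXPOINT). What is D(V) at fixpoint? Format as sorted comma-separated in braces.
pass 0 (initial): D(V)={3,4,5,6,7,8}
pass 1: no change
Fixpoint after 1 passes: D(V) = {3,4,5,6,7,8}

Answer: {3,4,5,6,7,8}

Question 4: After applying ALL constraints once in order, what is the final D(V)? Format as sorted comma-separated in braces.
Constraint 1 (Z != W) on D(Z)={3,4,5,7} D(W)={3,4,5,7,8}: no change
Constraint 2 (V != W) on D(V)={3,4,5,6,7,8} D(W)={3,4,5,7,8}: no change
Constraint 3 (Z != V) on D(Z)={3,4,5,7} D(V)={3,4,5,6,7,8}: no change
So after all 3 constraints: D(V) = {3,4,5,6,7,8}

Answer: {3,4,5,6,7,8}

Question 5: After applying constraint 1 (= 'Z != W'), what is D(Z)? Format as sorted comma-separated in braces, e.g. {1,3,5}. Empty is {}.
Constraint 1 (Z != W) on D(Z)={3,4,5,7} D(W)={3,4,5,7,8}: no change
So after constraint 1: D(Z) = {3,4,5,7}

Answer: {3,4,5,7}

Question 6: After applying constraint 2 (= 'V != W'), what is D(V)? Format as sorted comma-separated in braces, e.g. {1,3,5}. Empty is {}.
Constraint 1 (Z != W) on D(Z)={3,4,5,7} D(W)={3,4,5,7,8}: no change
Constraint 2 (V != W) on D(V)={3,4,5,6,7,8} D(W)={3,4,5,7,8}: no change
So after constraint 2: D(V) = {3,4,5,6,7,8}

Answer: {3,4,5,6,7,8}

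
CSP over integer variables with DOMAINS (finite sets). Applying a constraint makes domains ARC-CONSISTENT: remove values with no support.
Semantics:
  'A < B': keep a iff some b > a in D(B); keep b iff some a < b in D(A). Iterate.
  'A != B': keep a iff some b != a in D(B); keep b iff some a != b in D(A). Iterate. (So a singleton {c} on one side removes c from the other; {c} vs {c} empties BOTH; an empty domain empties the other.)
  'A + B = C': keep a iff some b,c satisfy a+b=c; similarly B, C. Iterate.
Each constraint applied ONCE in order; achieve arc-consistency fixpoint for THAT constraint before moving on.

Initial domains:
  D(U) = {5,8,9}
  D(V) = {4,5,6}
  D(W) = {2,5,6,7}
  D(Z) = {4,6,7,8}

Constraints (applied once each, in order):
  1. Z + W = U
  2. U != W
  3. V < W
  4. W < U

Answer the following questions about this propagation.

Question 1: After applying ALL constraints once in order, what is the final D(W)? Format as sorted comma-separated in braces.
Constraint 1 (Z + W = U) on D(Z)={4,6,7,8} D(W)={2,5,6,7} D(U)={5,8,9}: Z {4,6,7,8}->{4,6,7}; W {2,5,6,7}->{2,5}; U {5,8,9}->{8,9}
Constraint 2 (U != W) on D(U)={8,9} D(W)={2,5}: no change
Constraint 3 (V < W) on D(V)={4,5,6} D(W)={2,5}: V {4,5,6}->{4}; W {2,5}->{5}
Constraint 4 (W < U) on D(W)={5} D(U)={8,9}: no change
So after all 4 constraints: D(W) = {5}

Answer: {5}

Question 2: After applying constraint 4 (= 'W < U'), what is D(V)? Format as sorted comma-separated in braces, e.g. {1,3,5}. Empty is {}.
Answer: {4}

Derivation:
Constraint 1 (Z + W = U) on D(Z)={4,6,7,8} D(W)={2,5,6,7} D(U)={5,8,9}: Z {4,6,7,8}->{4,6,7}; W {2,5,6,7}->{2,5}; U {5,8,9}->{8,9}
Constraint 2 (U != W) on D(U)={8,9} D(W)={2,5}: no change
Constraint 3 (V < W) on D(V)={4,5,6} D(W)={2,5}: V {4,5,6}->{4}; W {2,5}->{5}
Constraint 4 (W < U) on D(W)={5} D(U)={8,9}: no change
So after constraint 4: D(V) = {4}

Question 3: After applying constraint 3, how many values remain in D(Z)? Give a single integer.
Answer: 3

Derivation:
Constraint 1 (Z + W = U) on D(Z)={4,6,7,8} D(W)={2,5,6,7} D(U)={5,8,9}: Z {4,6,7,8}->{4,6,7}; W {2,5,6,7}->{2,5}; U {5,8,9}->{8,9}
Constraint 2 (U != W) on D(U)={8,9} D(W)={2,5}: no change
Constraint 3 (V < W) on D(V)={4,5,6} D(W)={2,5}: V {4,5,6}->{4}; W {2,5}->{5}
So after constraint 3: D(Z)={4,6,7}, size = 3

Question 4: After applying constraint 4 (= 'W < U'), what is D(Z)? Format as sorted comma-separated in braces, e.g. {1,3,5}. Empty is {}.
Constraint 1 (Z + W = U) on D(Z)={4,6,7,8} D(W)={2,5,6,7} D(U)={5,8,9}: Z {4,6,7,8}->{4,6,7}; W {2,5,6,7}->{2,5}; U {5,8,9}->{8,9}
Constraint 2 (U != W) on D(U)={8,9} D(W)={2,5}: no change
Constraint 3 (V < W) on D(V)={4,5,6} D(W)={2,5}: V {4,5,6}->{4}; W {2,5}->{5}
Constraint 4 (W < U) on D(W)={5} D(U)={8,9}: no change
So after constraint 4: D(Z) = {4,6,7}

Answer: {4,6,7}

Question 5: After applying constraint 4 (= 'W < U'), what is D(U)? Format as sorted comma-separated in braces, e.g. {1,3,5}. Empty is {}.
Constraint 1 (Z + W = U) on D(Z)={4,6,7,8} D(W)={2,5,6,7} D(U)={5,8,9}: Z {4,6,7,8}->{4,6,7}; W {2,5,6,7}->{2,5}; U {5,8,9}->{8,9}
Constraint 2 (U != W) on D(U)={8,9} D(W)={2,5}: no change
Constraint 3 (V < W) on D(V)={4,5,6} D(W)={2,5}: V {4,5,6}->{4}; W {2,5}->{5}
Constraint 4 (W < U) on D(W)={5} D(U)={8,9}: no change
So after constraint 4: D(U) = {8,9}

Answer: {8,9}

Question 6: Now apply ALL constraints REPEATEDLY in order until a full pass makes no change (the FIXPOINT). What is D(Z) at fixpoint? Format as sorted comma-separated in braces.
pass 0 (initial): D(Z)={4,6,7,8}
pass 1: U {5,8,9}->{8,9}; V {4,5,6}->{4}; W {2,5,6,7}->{5}; Z {4,6,7,8}->{4,6,7}
pass 2: U {8,9}->{9}; Z {4,6,7}->{4}
pass 3: no change
Fixpoint after 3 passes: D(Z) = {4}

Answer: {4}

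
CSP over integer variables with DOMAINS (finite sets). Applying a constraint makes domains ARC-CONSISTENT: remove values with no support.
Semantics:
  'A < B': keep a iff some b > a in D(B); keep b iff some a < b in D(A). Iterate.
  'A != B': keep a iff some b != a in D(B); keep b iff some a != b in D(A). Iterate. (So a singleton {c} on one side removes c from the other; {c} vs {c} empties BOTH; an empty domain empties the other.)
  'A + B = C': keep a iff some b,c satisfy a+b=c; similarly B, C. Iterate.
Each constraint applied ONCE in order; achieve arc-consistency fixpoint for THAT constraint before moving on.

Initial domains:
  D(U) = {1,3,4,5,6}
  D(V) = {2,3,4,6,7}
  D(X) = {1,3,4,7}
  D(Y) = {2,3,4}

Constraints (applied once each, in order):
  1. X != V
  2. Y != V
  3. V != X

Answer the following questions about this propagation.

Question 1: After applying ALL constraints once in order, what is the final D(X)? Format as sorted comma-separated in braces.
Constraint 1 (X != V) on D(X)={1,3,4,7} D(V)={2,3,4,6,7}: no change
Constraint 2 (Y != V) on D(Y)={2,3,4} D(V)={2,3,4,6,7}: no change
Constraint 3 (V != X) on D(V)={2,3,4,6,7} D(X)={1,3,4,7}: no change
So after all 3 constraints: D(X) = {1,3,4,7}

Answer: {1,3,4,7}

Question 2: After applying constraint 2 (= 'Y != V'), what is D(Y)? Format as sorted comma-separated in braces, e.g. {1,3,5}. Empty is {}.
Answer: {2,3,4}

Derivation:
Constraint 1 (X != V) on D(X)={1,3,4,7} D(V)={2,3,4,6,7}: no change
Constraint 2 (Y != V) on D(Y)={2,3,4} D(V)={2,3,4,6,7}: no change
So after constraint 2: D(Y) = {2,3,4}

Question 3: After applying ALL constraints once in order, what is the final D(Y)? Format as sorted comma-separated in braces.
Constraint 1 (X != V) on D(X)={1,3,4,7} D(V)={2,3,4,6,7}: no change
Constraint 2 (Y != V) on D(Y)={2,3,4} D(V)={2,3,4,6,7}: no change
Constraint 3 (V != X) on D(V)={2,3,4,6,7} D(X)={1,3,4,7}: no change
So after all 3 constraints: D(Y) = {2,3,4}

Answer: {2,3,4}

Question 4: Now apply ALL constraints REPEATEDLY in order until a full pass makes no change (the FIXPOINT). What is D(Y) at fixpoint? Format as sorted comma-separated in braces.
Answer: {2,3,4}

Derivation:
pass 0 (initial): D(Y)={2,3,4}
pass 1: no change
Fixpoint after 1 passes: D(Y) = {2,3,4}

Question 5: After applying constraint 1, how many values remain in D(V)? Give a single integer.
Constraint 1 (X != V) on D(X)={1,3,4,7} D(V)={2,3,4,6,7}: no change
So after constraint 1: D(V)={2,3,4,6,7}, size = 5

Answer: 5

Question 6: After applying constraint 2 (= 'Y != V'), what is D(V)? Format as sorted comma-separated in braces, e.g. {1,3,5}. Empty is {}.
Answer: {2,3,4,6,7}

Derivation:
Constraint 1 (X != V) on D(X)={1,3,4,7} D(V)={2,3,4,6,7}: no change
Constraint 2 (Y != V) on D(Y)={2,3,4} D(V)={2,3,4,6,7}: no change
So after constraint 2: D(V) = {2,3,4,6,7}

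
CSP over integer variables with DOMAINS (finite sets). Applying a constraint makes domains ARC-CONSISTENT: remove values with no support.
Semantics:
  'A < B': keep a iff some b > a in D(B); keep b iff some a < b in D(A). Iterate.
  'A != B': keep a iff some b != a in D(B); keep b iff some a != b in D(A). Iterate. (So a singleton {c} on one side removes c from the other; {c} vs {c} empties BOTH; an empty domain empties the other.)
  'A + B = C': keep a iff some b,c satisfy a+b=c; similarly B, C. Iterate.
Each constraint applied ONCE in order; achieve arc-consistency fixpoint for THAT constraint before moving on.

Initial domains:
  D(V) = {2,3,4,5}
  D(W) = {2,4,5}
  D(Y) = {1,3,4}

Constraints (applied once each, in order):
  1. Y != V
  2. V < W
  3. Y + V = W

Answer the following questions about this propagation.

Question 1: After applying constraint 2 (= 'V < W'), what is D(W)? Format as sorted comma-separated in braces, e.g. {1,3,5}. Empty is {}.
Constraint 1 (Y != V) on D(Y)={1,3,4} D(V)={2,3,4,5}: no change
Constraint 2 (V < W) on D(V)={2,3,4,5} D(W)={2,4,5}: V {2,3,4,5}->{2,3,4}; W {2,4,5}->{4,5}
So after constraint 2: D(W) = {4,5}

Answer: {4,5}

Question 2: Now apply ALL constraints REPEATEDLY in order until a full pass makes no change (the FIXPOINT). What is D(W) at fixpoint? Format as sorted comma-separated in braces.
Answer: {4,5}

Derivation:
pass 0 (initial): D(W)={2,4,5}
pass 1: V {2,3,4,5}->{2,3,4}; W {2,4,5}->{4,5}; Y {1,3,4}->{1,3}
pass 2: no change
Fixpoint after 2 passes: D(W) = {4,5}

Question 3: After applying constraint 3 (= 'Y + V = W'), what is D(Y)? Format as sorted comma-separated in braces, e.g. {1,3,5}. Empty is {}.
Answer: {1,3}

Derivation:
Constraint 1 (Y != V) on D(Y)={1,3,4} D(V)={2,3,4,5}: no change
Constraint 2 (V < W) on D(V)={2,3,4,5} D(W)={2,4,5}: V {2,3,4,5}->{2,3,4}; W {2,4,5}->{4,5}
Constraint 3 (Y + V = W) on D(Y)={1,3,4} D(V)={2,3,4} D(W)={4,5}: Y {1,3,4}->{1,3}
So after constraint 3: D(Y) = {1,3}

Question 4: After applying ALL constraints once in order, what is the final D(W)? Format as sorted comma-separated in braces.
Answer: {4,5}

Derivation:
Constraint 1 (Y != V) on D(Y)={1,3,4} D(V)={2,3,4,5}: no change
Constraint 2 (V < W) on D(V)={2,3,4,5} D(W)={2,4,5}: V {2,3,4,5}->{2,3,4}; W {2,4,5}->{4,5}
Constraint 3 (Y + V = W) on D(Y)={1,3,4} D(V)={2,3,4} D(W)={4,5}: Y {1,3,4}->{1,3}
So after all 3 constraints: D(W) = {4,5}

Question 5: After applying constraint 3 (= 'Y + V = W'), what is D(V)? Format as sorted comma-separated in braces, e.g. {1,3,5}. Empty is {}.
Constraint 1 (Y != V) on D(Y)={1,3,4} D(V)={2,3,4,5}: no change
Constraint 2 (V < W) on D(V)={2,3,4,5} D(W)={2,4,5}: V {2,3,4,5}->{2,3,4}; W {2,4,5}->{4,5}
Constraint 3 (Y + V = W) on D(Y)={1,3,4} D(V)={2,3,4} D(W)={4,5}: Y {1,3,4}->{1,3}
So after constraint 3: D(V) = {2,3,4}

Answer: {2,3,4}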